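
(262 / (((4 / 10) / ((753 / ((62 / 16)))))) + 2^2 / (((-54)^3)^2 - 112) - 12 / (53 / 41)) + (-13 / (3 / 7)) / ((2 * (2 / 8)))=3886755424271110537 / 30553529306484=127211.34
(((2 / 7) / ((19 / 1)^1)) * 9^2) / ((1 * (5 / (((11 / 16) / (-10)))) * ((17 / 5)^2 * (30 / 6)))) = -891 / 3074960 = -0.00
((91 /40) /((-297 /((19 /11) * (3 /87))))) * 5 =-1729 /757944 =-0.00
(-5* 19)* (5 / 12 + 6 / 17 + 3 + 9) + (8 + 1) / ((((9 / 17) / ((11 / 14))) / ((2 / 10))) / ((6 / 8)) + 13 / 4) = -1431754397 / 1181364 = -1211.95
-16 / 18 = -8 / 9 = -0.89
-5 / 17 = -0.29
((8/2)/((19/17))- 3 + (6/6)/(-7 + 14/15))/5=0.08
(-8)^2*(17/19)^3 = 314432/6859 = 45.84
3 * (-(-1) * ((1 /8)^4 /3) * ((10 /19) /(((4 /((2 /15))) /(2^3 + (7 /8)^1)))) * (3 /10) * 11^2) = 0.00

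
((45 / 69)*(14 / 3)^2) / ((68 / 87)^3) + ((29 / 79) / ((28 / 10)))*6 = 30525566025 / 999815152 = 30.53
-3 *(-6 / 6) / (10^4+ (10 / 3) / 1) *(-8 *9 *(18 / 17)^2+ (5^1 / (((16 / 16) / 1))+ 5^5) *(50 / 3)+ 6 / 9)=15.62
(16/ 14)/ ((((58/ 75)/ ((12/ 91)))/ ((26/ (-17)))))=-7200/ 24157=-0.30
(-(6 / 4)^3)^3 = -19683 / 512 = -38.44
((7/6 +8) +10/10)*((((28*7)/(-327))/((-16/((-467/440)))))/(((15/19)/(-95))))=503906543/10359360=48.64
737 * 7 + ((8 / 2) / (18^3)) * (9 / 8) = 6686065 / 1296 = 5159.00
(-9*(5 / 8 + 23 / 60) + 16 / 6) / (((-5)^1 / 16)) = 20.51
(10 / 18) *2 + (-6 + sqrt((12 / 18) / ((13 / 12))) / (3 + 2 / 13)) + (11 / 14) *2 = -3.07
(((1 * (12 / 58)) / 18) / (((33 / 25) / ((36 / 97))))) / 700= 0.00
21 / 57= 7 / 19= 0.37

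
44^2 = 1936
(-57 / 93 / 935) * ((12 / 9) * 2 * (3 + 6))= -456 / 28985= -0.02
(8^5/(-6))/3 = -16384/9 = -1820.44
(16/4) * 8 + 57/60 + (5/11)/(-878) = 3182261/96580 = 32.95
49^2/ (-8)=-2401/ 8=-300.12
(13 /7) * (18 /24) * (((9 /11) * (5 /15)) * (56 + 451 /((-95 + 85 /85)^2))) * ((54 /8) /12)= 521516151 /43543808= 11.98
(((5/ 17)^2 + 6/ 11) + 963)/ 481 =3063386/ 1529099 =2.00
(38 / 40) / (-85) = -19 / 1700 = -0.01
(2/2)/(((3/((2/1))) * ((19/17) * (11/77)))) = 238/57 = 4.18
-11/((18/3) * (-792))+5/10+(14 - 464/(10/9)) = -870691/2160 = -403.10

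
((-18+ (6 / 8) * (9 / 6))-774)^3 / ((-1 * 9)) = 28141743087 / 512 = 54964341.97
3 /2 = 1.50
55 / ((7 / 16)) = 880 / 7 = 125.71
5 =5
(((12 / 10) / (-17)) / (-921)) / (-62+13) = -2 / 1278655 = -0.00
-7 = -7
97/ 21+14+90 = 2281/ 21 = 108.62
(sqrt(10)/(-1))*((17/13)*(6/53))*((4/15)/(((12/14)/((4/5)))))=-0.12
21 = 21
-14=-14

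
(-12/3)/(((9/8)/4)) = -128/9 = -14.22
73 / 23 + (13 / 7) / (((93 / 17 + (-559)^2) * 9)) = 24431134813 / 7697479230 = 3.17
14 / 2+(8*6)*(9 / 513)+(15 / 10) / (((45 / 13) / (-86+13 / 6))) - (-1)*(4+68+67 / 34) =2644493 / 58140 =45.48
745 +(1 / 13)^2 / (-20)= 2518099 / 3380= 745.00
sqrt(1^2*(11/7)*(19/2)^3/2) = 19*sqrt(1463)/28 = 25.95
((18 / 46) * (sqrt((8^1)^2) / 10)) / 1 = 36 / 115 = 0.31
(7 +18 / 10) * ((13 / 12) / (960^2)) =143 / 13824000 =0.00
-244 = -244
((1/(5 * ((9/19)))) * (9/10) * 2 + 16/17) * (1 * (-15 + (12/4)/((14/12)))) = -62901/2975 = -21.14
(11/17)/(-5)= -11/85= -0.13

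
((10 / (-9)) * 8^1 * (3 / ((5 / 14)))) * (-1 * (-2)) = -448 / 3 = -149.33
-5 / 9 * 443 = -2215 / 9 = -246.11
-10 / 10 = -1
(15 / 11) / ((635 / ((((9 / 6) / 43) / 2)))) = 9 / 240284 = 0.00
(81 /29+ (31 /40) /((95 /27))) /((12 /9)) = 996219 /440800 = 2.26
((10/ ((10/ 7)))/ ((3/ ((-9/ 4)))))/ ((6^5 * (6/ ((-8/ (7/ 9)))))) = 1/ 864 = 0.00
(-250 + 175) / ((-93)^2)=-25 / 2883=-0.01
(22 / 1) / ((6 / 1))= 11 / 3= 3.67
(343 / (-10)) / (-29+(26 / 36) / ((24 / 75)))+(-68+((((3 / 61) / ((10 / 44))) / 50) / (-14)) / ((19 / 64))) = -260561985956 / 3905395375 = -66.72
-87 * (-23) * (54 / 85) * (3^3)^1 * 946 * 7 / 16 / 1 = 14205446.23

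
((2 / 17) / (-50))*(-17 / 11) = 1 / 275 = 0.00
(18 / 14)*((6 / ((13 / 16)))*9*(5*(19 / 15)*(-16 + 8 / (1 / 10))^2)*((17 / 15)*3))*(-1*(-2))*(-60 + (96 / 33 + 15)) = -3175473217536 / 5005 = -634460183.32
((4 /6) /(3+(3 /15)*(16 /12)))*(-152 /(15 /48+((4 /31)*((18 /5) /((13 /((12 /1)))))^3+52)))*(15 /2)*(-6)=24.47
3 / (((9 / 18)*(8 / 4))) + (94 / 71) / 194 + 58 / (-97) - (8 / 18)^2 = 1233598 / 557847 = 2.21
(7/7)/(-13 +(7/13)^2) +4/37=0.03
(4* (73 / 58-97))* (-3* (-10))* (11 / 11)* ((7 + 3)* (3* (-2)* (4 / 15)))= 5330880 / 29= 183823.45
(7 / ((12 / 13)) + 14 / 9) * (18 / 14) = 47 / 4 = 11.75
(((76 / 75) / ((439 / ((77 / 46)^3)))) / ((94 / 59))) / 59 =8674127 / 75312513300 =0.00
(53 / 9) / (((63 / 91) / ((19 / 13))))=1007 / 81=12.43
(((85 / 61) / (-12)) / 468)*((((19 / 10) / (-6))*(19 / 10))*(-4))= -0.00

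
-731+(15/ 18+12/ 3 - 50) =-4657/ 6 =-776.17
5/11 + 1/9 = 56/99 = 0.57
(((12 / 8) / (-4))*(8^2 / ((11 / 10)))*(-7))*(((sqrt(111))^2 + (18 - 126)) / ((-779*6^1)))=-840 / 8569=-0.10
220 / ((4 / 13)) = 715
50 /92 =25 /46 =0.54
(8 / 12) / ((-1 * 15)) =-2 / 45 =-0.04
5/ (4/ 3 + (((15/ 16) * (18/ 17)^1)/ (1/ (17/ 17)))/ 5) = 3.26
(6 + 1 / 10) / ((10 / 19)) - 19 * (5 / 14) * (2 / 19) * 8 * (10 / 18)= 53017 / 6300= 8.42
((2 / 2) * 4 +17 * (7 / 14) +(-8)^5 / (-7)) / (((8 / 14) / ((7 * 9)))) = 4139793 / 8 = 517474.12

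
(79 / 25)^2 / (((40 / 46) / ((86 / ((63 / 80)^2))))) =790060672 / 496125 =1592.46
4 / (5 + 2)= 4 / 7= 0.57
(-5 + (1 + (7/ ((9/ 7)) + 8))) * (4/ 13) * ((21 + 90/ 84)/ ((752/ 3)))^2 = 8115885/ 360226048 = 0.02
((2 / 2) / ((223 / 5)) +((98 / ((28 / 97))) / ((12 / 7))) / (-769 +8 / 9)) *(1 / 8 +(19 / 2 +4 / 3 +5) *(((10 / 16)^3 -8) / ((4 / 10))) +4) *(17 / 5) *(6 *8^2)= 411855765563 / 4424320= 93089.05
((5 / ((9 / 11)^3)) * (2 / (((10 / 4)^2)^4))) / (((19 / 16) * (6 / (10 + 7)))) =92680192 / 3246328125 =0.03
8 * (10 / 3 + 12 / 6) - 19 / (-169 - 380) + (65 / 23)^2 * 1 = 14720872 / 290421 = 50.69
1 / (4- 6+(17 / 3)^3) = 27 / 4859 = 0.01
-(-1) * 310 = 310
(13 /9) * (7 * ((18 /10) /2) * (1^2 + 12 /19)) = 2821 /190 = 14.85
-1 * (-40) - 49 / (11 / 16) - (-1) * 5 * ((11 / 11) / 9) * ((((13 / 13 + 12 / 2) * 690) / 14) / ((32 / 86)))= 255463 / 528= 483.83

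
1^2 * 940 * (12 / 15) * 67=50384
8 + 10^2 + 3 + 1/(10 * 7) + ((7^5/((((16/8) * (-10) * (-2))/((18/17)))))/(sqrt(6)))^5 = 7771/70 + 2932917071205091238064909 * sqrt(6)/36348339200000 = 197647277551.15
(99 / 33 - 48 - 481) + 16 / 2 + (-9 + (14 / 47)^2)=-1163947 / 2209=-526.91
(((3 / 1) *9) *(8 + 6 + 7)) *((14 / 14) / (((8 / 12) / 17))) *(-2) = -28917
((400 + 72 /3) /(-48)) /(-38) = 0.23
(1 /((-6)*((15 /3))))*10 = -1 /3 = -0.33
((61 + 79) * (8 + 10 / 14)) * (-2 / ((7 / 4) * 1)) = -9760 / 7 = -1394.29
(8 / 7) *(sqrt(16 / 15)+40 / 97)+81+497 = 32 *sqrt(15) / 105+392782 / 679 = 579.65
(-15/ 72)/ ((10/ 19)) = -19/ 48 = -0.40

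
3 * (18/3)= 18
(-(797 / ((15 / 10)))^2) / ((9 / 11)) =-27949196 / 81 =-345051.80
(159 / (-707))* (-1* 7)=159 / 101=1.57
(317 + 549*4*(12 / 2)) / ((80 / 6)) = 40479 / 40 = 1011.98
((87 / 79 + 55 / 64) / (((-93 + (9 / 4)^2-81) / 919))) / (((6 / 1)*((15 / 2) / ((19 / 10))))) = -173090893 / 384366600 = -0.45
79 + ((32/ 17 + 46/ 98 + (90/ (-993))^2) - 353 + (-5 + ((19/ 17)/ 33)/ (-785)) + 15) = -618570026360656/ 2364202028265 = -261.64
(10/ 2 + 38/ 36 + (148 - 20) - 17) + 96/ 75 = 53251/ 450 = 118.34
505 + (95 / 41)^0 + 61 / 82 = 41553 / 82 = 506.74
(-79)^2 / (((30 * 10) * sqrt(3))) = 6241 * sqrt(3) / 900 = 12.01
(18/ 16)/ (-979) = -9/ 7832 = -0.00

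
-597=-597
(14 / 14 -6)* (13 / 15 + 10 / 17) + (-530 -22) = -28523 / 51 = -559.27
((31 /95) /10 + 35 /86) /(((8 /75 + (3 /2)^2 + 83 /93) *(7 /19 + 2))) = 9052 /158455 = 0.06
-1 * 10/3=-10/3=-3.33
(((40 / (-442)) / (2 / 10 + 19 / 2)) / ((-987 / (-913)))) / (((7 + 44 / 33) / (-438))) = 3199152 / 7052773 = 0.45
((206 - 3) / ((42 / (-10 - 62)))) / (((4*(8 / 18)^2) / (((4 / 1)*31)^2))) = -6772167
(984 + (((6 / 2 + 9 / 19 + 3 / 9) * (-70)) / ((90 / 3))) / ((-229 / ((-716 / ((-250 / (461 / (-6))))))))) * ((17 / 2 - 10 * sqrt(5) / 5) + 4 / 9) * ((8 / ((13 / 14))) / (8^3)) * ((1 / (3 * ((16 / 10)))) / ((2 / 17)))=274439735758601 / 1055601331200 - 1704594632041 * sqrt(5) / 29322259200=129.99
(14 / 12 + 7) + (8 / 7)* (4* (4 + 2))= 1495 / 42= 35.60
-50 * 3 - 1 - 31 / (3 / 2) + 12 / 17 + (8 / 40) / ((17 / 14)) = -43553 / 255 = -170.80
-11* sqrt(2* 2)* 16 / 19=-352 / 19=-18.53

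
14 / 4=7 / 2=3.50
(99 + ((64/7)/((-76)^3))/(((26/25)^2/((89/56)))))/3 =179940377047/5452740384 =33.00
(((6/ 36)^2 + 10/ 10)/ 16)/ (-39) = -37/ 22464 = -0.00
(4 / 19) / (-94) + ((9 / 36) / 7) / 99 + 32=79208021 / 2475396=32.00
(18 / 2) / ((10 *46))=9 / 460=0.02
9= 9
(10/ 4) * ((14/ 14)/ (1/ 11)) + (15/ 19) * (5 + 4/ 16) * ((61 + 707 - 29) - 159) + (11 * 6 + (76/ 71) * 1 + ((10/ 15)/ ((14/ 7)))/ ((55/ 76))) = 1112470213/ 445170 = 2498.98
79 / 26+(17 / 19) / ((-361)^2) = 195612263 / 64378574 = 3.04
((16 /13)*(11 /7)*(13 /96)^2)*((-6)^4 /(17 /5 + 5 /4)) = 2145 /217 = 9.88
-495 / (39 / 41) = -6765 / 13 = -520.38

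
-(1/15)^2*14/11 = -14/2475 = -0.01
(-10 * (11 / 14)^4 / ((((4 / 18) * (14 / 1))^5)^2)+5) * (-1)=-28446482223376445755 / 5689347494685704192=-5.00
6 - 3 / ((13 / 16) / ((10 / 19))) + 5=2237 / 247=9.06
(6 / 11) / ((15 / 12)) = 24 / 55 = 0.44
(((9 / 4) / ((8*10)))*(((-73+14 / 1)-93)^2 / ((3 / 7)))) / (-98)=-1083 / 70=-15.47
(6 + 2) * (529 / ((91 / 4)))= 16928 / 91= 186.02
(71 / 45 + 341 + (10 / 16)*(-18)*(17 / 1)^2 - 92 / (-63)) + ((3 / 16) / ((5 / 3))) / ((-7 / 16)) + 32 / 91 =-15872861 / 5460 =-2907.12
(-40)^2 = 1600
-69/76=-0.91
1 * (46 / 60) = 23 / 30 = 0.77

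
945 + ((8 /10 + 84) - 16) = 5069 /5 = 1013.80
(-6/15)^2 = 4/25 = 0.16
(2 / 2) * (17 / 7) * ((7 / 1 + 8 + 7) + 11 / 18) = 6919 / 126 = 54.91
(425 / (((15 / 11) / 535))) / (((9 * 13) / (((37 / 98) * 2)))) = 18508325 / 17199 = 1076.13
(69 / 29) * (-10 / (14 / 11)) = -3795 / 203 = -18.69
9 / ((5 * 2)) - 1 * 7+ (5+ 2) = 9 / 10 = 0.90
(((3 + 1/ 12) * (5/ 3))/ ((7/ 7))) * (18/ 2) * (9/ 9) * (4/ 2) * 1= 185/ 2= 92.50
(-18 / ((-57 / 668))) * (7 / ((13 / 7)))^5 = 1132160797992 / 7054567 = 160486.22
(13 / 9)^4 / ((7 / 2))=57122 / 45927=1.24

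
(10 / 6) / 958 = 5 / 2874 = 0.00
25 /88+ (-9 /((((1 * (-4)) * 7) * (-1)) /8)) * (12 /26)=-7229 /8008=-0.90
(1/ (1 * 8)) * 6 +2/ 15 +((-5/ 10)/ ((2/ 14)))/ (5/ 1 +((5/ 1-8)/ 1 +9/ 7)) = -251/ 1380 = -0.18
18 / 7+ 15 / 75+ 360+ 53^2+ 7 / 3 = 333281 / 105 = 3174.10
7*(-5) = -35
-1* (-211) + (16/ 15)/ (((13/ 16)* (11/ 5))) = 90775/ 429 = 211.60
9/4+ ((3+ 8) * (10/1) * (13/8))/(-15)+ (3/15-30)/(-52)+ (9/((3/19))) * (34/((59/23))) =34349233/46020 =746.40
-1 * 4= -4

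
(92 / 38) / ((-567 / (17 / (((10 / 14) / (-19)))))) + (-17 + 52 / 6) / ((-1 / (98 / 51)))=123544 / 6885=17.94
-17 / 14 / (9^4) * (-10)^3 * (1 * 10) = 85000 / 45927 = 1.85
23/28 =0.82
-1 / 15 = -0.07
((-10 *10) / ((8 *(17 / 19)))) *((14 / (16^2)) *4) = -3325 / 1088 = -3.06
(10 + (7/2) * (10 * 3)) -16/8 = 113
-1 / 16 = -0.06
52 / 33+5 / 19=1153 / 627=1.84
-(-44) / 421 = 44 / 421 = 0.10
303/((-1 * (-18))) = 101/6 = 16.83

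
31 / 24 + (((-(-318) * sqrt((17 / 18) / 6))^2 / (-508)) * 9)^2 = 61570423241 / 774192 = 79528.62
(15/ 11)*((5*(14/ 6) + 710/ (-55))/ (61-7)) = -205/ 6534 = -0.03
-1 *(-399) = 399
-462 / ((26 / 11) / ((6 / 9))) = -1694 / 13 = -130.31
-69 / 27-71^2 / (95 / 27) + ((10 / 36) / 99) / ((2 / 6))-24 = -82345613 / 56430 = -1459.25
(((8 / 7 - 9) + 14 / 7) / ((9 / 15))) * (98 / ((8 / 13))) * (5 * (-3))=93275 / 4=23318.75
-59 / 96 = -0.61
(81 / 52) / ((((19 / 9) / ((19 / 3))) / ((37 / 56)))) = 8991 / 2912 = 3.09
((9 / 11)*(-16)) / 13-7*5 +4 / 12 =-15304 / 429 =-35.67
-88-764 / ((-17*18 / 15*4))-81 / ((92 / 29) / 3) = -728363 / 4692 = -155.24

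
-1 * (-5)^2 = -25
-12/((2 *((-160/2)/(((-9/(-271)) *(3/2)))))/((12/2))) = 243/10840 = 0.02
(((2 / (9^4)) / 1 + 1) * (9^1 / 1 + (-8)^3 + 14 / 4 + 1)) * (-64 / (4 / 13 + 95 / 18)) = 5444034752 / 952803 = 5713.70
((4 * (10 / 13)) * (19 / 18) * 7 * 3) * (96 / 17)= 85120 / 221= 385.16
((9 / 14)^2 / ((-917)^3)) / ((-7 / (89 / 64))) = 7209 / 67708328463104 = 0.00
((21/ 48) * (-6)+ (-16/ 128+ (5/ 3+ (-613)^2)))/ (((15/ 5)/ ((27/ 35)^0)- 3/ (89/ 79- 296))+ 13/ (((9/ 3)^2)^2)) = 945379470825/ 7976956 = 118513.81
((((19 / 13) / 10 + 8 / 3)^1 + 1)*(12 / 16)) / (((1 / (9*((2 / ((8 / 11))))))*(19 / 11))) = 1619343 / 39520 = 40.98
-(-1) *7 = 7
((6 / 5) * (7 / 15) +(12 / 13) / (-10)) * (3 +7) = 304 / 65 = 4.68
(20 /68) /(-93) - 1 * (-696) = 1100371 /1581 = 696.00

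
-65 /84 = -0.77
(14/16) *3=21/8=2.62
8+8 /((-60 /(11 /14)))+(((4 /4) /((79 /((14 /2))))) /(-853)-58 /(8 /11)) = -2033675213 /28302540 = -71.85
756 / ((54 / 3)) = 42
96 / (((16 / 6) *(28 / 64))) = 576 / 7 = 82.29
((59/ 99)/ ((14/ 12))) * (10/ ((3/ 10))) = 17.03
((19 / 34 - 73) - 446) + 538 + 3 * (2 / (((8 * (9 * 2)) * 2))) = 15977 / 816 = 19.58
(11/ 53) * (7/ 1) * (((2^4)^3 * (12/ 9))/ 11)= 114688/ 159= 721.31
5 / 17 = 0.29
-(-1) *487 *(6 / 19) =2922 / 19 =153.79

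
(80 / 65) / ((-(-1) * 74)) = 8 / 481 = 0.02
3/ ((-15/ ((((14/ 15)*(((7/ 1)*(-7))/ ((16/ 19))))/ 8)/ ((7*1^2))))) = 931/ 4800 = 0.19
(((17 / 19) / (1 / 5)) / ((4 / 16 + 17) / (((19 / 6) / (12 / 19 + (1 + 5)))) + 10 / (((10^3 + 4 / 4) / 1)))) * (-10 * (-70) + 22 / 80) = 9056600553 / 104461208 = 86.70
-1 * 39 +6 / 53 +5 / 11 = -22406 / 583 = -38.43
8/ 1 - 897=-889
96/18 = 16/3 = 5.33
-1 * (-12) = 12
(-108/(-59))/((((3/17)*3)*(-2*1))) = -102/59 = -1.73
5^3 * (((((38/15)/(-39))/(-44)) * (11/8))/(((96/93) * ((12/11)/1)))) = 161975/718848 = 0.23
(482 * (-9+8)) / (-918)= 241 / 459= 0.53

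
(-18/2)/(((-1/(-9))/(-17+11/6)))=2457/2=1228.50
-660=-660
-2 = -2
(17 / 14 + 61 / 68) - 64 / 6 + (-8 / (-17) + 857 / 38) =392543 / 27132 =14.47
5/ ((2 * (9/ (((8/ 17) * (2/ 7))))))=40/ 1071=0.04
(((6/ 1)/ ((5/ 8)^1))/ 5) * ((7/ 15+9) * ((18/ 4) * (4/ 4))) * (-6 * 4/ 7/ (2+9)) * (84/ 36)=-81792/ 1375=-59.49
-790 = -790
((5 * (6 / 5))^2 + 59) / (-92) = -95 / 92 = -1.03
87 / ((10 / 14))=609 / 5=121.80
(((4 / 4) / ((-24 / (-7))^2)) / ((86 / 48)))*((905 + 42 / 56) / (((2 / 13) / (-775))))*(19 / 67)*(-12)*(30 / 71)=509746589625 / 1636408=311503.36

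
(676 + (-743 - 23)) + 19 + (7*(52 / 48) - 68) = -131.42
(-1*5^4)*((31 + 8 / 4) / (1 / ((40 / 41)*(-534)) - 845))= 440550000 / 18049241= 24.41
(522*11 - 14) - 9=5719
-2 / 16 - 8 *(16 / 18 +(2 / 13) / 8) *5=-34117 / 936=-36.45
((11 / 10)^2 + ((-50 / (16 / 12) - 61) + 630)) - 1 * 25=50771 / 100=507.71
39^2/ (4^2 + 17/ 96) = 146016/ 1553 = 94.02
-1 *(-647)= 647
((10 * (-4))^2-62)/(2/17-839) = -26146/14261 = -1.83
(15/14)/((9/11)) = 55/42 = 1.31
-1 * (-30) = 30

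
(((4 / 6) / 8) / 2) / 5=1 / 120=0.01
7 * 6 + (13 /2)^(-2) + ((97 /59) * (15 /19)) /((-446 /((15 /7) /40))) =198841740107 /4731678224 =42.02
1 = 1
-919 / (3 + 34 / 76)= -34922 / 131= -266.58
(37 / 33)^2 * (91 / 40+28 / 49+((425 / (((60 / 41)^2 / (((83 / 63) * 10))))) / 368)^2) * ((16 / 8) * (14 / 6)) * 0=0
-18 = -18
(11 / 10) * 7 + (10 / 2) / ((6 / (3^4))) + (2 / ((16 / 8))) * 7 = 411 / 5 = 82.20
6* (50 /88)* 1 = 75 /22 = 3.41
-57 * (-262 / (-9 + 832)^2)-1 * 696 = -471406050 / 677329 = -695.98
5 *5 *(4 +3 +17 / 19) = 3750 / 19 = 197.37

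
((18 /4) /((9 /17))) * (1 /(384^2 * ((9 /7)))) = 0.00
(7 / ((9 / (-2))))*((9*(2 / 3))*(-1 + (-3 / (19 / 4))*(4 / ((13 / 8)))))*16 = 282688 / 741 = 381.50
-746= -746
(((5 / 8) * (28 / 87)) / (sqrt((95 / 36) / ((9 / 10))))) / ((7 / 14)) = 21 * sqrt(38) / 551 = 0.23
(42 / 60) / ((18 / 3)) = 7 / 60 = 0.12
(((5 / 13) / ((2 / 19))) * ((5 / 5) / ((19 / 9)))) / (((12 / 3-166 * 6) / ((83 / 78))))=-1245 / 670592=-0.00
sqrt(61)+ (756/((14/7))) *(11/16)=sqrt(61)+ 2079/8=267.69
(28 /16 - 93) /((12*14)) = -365 /672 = -0.54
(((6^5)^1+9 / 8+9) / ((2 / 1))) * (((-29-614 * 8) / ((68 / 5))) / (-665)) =307769949 / 144704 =2126.89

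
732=732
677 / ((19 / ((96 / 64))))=2031 / 38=53.45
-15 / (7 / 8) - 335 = -2465 / 7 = -352.14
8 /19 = 0.42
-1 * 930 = -930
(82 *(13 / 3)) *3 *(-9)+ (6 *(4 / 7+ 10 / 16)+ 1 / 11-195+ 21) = -3006305 / 308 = -9760.73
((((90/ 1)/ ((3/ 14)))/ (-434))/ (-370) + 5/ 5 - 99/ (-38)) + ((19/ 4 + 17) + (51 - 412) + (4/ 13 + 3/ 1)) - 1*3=-380013047/ 1133236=-335.33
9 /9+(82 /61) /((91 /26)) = 591 /427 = 1.38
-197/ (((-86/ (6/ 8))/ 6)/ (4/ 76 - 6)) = -200349/ 3268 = -61.31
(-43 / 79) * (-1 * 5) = 215 / 79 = 2.72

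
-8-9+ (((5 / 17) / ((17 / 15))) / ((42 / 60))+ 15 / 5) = -27572 / 2023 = -13.63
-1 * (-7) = 7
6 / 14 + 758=5309 / 7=758.43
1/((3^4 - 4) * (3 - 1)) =1/154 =0.01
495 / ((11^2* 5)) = 9 / 11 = 0.82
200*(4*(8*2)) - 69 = 12731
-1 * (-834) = 834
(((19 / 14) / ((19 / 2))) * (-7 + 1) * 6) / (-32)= 9 / 56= 0.16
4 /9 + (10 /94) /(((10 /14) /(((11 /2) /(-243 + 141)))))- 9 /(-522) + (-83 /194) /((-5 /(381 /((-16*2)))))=-3658097357 /6473050560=-0.57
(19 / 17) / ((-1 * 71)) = -19 / 1207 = -0.02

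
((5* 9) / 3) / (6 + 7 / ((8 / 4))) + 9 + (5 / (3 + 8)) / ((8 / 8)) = 2306 / 209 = 11.03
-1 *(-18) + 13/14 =265/14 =18.93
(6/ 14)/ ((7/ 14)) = 6/ 7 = 0.86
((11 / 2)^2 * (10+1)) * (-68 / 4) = -22627 / 4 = -5656.75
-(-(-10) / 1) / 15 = -2 / 3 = -0.67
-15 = -15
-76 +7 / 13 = -981 / 13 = -75.46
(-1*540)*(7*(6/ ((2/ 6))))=-68040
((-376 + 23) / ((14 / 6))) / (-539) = 0.28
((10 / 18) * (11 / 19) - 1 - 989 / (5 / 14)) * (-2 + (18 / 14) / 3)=26050706 / 5985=4352.67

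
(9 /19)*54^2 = 1381.26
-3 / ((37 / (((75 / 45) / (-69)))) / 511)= 2555 / 2553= 1.00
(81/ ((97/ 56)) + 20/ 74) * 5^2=4220050/ 3589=1175.83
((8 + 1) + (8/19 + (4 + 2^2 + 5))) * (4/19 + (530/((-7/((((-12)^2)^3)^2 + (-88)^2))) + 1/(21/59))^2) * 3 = 11065983538842425061263335799491474/361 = 30653694013413919837294560000000.00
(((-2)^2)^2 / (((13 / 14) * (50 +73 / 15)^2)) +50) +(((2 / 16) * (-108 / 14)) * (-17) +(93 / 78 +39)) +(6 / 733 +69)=2441090599729 / 13901500396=175.60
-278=-278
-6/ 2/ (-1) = 3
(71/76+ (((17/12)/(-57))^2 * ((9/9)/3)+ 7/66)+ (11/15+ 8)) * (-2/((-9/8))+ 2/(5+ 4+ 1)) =67150625579/3473830800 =19.33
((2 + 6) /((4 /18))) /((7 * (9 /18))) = 10.29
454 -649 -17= -212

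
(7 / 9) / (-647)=-7 / 5823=-0.00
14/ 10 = 7/ 5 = 1.40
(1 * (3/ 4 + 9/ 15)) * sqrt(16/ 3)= 9 * sqrt(3)/ 5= 3.12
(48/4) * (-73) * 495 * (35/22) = -689850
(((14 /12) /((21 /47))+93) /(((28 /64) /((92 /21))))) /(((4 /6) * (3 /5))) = 3166640 /1323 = 2393.53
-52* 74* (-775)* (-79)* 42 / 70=-141356280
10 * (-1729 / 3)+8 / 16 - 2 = -34589 / 6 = -5764.83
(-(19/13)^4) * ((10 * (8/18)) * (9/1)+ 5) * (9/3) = -615.99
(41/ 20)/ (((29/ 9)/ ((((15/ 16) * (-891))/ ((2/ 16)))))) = -986337/ 232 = -4251.45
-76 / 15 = -5.07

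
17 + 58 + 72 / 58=2211 / 29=76.24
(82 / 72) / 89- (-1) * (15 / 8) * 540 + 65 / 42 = 22743347 / 22428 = 1014.06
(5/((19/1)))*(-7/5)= -7/19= -0.37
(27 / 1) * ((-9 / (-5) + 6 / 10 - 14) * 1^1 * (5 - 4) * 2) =-3132 / 5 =-626.40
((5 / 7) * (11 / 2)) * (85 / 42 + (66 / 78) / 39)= 798545 / 99372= 8.04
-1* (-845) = 845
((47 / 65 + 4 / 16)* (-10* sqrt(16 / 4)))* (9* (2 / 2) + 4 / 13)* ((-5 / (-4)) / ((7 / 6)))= -459195 / 2366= -194.08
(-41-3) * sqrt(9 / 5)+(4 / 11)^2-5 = -132 * sqrt(5) / 5-589 / 121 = -63.90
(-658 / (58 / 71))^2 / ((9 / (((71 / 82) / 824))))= 38740644551 / 511422192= 75.75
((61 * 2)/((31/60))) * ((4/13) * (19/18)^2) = 880840/10881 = 80.95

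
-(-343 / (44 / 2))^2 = -243.08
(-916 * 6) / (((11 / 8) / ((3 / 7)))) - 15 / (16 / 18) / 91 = -13719501 / 8008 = -1713.22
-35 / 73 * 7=-245 / 73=-3.36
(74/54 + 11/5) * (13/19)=6266/2565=2.44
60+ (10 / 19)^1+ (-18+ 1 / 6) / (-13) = 91733 / 1482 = 61.90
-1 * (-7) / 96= 7 / 96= 0.07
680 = 680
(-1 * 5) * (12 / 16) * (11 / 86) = -165 / 344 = -0.48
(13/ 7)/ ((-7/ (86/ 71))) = -1118/ 3479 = -0.32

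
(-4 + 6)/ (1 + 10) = 2/ 11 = 0.18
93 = 93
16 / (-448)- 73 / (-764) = 80 / 1337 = 0.06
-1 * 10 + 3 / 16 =-157 / 16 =-9.81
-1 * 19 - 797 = -816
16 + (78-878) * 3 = -2384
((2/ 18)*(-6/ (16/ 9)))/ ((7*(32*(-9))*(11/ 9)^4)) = 2187/ 26236672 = 0.00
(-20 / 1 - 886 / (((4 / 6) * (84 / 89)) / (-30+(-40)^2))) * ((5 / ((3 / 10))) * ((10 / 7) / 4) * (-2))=1289603125 / 49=26318431.12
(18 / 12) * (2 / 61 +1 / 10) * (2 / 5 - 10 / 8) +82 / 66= 864077 / 805200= 1.07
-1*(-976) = 976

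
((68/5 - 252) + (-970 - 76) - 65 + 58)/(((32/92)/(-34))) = 2524687/20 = 126234.35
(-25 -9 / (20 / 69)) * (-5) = 1121 / 4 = 280.25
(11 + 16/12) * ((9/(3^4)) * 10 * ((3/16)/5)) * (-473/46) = -17501/3312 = -5.28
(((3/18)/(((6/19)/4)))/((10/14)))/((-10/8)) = -532/225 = -2.36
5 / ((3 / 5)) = 25 / 3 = 8.33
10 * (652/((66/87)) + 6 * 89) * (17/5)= 521152/11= 47377.45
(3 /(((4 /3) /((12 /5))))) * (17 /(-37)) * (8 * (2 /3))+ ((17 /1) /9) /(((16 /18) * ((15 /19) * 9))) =-516817 /39960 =-12.93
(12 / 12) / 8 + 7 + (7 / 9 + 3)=785 / 72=10.90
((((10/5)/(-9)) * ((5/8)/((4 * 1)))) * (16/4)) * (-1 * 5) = 25/36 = 0.69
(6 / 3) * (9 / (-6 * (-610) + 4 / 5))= 0.00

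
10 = 10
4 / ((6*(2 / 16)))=16 / 3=5.33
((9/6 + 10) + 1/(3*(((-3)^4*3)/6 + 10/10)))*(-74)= -212047/249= -851.59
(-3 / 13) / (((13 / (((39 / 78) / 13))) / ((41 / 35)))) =-123 / 153790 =-0.00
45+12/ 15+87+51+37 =220.80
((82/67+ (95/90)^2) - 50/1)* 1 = -1034645/21708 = -47.66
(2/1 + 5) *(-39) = -273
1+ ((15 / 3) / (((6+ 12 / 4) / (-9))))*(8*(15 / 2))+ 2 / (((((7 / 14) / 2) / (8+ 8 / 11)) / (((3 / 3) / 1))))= -2521 / 11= -229.18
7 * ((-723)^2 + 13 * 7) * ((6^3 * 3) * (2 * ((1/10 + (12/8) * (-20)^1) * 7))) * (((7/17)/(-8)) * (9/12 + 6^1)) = 5863221328419/17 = 344895372259.94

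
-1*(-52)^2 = -2704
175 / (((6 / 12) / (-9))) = -3150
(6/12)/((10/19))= 19/20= 0.95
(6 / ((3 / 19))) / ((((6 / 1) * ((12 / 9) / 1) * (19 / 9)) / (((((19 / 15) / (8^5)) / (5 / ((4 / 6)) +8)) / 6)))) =19 / 20316160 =0.00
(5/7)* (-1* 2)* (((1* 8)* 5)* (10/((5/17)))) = -13600/7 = -1942.86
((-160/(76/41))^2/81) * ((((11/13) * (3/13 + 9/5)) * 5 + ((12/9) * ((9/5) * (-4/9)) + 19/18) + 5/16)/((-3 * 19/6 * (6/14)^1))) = -200.91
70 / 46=1.52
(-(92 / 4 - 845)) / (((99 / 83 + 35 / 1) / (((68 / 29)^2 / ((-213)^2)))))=26289752 / 9551550693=0.00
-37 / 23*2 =-74 / 23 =-3.22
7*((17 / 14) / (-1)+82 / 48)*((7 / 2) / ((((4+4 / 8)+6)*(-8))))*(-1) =83 / 576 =0.14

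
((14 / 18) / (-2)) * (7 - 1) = -7 / 3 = -2.33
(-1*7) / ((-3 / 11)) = 77 / 3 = 25.67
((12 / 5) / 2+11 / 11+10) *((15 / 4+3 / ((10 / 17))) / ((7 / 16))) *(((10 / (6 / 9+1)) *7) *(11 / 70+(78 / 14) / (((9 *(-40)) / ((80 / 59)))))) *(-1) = -176412 / 125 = -1411.30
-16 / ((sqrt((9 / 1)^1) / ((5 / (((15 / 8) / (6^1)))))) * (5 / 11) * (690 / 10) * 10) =-1408 / 5175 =-0.27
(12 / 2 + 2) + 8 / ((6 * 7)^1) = 172 / 21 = 8.19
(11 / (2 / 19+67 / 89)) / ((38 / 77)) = 75383 / 2902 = 25.98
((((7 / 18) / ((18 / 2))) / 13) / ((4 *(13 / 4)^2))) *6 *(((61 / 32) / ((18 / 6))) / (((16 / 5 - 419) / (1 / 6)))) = -305 / 2536954992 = -0.00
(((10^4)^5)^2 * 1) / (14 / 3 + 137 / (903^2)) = 8154090000000000000000000000000000000000000000 / 3805379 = 2142779996420855846421605000000000000000.00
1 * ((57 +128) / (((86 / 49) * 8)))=13.18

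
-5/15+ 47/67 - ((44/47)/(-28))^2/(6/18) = 7936871/21756441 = 0.36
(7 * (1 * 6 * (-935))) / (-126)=935 / 3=311.67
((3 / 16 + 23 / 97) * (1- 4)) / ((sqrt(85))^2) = -1977 / 131920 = -0.01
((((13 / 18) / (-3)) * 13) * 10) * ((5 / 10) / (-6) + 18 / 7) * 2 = -176605 / 1134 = -155.74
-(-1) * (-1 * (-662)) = 662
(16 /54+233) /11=6299 /297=21.21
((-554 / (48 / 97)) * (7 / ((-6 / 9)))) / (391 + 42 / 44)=2068913 / 68984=29.99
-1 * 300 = -300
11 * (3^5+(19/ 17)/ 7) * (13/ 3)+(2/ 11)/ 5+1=227601989/ 19635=11591.65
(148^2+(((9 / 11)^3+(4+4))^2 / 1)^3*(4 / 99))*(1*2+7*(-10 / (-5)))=602604.72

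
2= 2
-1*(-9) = 9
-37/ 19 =-1.95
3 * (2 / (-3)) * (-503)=1006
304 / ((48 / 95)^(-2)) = 36864 / 475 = 77.61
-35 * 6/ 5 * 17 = -714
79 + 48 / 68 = 1355 / 17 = 79.71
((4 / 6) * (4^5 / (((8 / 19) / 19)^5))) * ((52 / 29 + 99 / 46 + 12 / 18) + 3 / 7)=643827796617.16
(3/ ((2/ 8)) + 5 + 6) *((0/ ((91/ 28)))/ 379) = 0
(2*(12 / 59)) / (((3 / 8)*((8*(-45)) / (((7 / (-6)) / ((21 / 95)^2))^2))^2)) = 265368172515625 / 97567287202224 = 2.72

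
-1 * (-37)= 37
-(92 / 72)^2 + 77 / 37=5375 / 11988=0.45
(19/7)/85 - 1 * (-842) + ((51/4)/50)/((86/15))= 344712399/409360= 842.08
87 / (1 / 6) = 522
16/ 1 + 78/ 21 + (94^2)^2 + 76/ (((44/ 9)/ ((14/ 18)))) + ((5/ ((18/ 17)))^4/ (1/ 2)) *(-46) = 157680429902729/ 2020788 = 78029179.66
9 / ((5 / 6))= 54 / 5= 10.80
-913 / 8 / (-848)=913 / 6784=0.13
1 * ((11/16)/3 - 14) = -13.77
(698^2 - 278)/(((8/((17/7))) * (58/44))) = 45527581/406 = 112136.90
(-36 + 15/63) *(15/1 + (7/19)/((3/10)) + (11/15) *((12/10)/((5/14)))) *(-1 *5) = 100018931/29925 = 3342.32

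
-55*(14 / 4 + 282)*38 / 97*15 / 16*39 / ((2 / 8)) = -349066575 / 388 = -899656.12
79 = 79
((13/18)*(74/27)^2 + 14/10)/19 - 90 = -55872653/623295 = -89.64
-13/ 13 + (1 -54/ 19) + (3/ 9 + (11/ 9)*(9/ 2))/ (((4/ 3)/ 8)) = 611/ 19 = 32.16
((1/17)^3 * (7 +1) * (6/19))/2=24/93347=0.00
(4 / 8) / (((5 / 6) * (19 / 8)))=24 / 95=0.25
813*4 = 3252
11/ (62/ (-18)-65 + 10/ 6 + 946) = 99/ 7913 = 0.01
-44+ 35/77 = -479/11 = -43.55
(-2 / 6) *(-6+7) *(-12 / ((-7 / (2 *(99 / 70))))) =-396 / 245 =-1.62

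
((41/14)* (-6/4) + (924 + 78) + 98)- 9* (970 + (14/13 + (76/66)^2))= -337201703/44044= -7656.02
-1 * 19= -19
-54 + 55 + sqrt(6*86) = 1 + 2*sqrt(129) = 23.72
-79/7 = -11.29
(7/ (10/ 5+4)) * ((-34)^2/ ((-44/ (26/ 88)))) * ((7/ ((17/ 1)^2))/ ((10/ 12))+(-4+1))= 26.91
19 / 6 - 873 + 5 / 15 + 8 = -861.50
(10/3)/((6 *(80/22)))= 11/72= 0.15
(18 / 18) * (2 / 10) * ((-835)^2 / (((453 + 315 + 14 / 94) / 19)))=124524385 / 36103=3449.14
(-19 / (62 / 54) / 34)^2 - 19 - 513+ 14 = -575191319 / 1110916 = -517.76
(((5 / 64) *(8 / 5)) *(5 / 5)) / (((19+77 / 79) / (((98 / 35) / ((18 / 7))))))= 3871 / 568080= 0.01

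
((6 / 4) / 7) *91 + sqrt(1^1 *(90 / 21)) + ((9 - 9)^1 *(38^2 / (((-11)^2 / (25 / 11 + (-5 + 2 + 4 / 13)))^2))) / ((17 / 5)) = sqrt(210) / 7 + 39 / 2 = 21.57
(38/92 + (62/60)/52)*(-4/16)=-15533/143520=-0.11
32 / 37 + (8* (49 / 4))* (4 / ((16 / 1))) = 1877 / 74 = 25.36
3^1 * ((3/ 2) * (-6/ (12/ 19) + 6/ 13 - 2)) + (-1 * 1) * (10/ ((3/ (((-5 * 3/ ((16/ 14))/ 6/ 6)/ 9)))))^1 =-834617/ 16848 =-49.54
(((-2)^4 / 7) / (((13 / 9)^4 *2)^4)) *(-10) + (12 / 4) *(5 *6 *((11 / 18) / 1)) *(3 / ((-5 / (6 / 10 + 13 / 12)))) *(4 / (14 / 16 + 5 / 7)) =-289805164238425409606042 / 2072772737605605204715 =-139.82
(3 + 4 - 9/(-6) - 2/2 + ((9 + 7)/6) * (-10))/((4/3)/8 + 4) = -23/5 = -4.60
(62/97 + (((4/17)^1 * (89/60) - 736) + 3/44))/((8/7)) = -5599079801/8706720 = -643.08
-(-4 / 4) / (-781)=-1 / 781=-0.00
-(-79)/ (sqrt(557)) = 79 * sqrt(557)/ 557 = 3.35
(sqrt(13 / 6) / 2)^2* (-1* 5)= -65 / 24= -2.71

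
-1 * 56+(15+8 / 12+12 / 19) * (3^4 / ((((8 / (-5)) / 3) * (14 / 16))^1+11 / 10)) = 732274 / 361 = 2028.46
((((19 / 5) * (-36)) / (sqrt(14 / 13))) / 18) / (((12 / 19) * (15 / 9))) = -6.96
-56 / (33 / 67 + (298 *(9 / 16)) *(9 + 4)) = -30016 / 1168275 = -0.03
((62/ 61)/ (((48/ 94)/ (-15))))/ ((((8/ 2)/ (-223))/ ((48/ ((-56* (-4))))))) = 4873665/ 13664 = 356.68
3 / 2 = 1.50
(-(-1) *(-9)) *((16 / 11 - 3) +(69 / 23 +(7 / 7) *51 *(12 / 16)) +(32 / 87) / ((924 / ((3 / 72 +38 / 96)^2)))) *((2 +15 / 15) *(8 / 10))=-994839 / 1160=-857.62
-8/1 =-8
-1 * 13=-13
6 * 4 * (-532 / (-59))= 216.41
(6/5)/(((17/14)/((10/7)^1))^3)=9600/4913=1.95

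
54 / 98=27 / 49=0.55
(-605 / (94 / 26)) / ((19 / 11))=-86515 / 893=-96.88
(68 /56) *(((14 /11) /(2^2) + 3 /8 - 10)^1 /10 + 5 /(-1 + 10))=-50507 /110880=-0.46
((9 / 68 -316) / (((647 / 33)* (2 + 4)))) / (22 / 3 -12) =0.58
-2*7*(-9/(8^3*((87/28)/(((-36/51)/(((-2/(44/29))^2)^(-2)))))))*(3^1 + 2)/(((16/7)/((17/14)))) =-0.45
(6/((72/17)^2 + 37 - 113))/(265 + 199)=-867/3892960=-0.00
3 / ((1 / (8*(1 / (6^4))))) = 0.02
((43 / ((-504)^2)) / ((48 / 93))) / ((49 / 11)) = 14663 / 199148544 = 0.00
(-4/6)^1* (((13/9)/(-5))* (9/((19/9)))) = 78/95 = 0.82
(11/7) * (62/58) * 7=341/29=11.76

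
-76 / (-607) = 76 / 607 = 0.13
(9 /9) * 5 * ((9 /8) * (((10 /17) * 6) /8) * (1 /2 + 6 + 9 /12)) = 19575 /1088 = 17.99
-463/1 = -463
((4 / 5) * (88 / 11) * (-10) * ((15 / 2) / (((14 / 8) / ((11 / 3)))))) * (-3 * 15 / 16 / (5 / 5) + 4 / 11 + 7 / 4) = 702.86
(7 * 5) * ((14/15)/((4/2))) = 49/3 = 16.33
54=54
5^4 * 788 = 492500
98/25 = 3.92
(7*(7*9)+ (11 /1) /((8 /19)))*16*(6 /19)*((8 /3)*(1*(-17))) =-2032928 /19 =-106996.21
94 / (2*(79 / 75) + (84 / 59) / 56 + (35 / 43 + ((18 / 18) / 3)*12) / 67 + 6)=2396703900 / 209174639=11.46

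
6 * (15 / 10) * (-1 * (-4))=36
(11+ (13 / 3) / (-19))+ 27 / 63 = 11.20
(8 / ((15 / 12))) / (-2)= -3.20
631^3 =251239591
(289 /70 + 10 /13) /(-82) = -4457 /74620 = -0.06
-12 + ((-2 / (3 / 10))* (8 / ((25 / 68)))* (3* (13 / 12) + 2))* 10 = -7628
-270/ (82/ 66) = -8910/ 41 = -217.32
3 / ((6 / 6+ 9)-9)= 3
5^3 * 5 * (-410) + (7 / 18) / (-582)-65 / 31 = -83219406157 / 324756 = -256252.10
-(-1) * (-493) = -493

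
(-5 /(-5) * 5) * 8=40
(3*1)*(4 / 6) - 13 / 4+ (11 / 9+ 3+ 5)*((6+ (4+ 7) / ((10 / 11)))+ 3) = 34801 / 180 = 193.34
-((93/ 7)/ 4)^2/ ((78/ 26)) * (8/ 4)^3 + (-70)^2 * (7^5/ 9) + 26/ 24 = 9150449.44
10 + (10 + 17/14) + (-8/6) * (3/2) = 269/14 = 19.21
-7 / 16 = -0.44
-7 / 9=-0.78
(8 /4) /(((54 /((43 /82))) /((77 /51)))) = 3311 /112914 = 0.03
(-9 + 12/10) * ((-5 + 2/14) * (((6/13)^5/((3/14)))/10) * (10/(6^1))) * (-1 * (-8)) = 705024/142805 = 4.94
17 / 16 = 1.06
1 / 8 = 0.12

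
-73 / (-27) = 73 / 27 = 2.70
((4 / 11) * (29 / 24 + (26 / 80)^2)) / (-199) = -6307 / 2626800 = -0.00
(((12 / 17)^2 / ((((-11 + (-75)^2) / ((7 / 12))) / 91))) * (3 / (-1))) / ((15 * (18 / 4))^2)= -728 / 234675225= -0.00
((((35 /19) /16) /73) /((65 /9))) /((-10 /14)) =-441 /1442480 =-0.00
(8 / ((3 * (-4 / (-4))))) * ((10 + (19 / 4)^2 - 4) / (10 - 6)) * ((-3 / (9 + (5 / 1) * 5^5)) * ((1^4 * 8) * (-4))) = 914 / 7817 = 0.12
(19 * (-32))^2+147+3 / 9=1109434 / 3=369811.33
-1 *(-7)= 7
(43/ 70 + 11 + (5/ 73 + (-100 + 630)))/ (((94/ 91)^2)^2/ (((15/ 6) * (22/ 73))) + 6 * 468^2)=298281379743347/ 723643341715765088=0.00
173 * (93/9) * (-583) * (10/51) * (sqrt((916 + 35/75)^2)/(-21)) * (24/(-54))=-343854150904/86751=-3963690.92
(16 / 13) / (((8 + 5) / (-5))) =-80 / 169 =-0.47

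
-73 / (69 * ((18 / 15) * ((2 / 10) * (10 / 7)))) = -2555 / 828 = -3.09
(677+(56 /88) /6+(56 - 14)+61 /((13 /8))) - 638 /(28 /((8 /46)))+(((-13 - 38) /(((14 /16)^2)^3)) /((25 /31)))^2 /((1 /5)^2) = 3394819814556785090939 /6828599040613350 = 497147.33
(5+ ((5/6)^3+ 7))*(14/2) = 19019/216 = 88.05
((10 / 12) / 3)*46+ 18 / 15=629 / 45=13.98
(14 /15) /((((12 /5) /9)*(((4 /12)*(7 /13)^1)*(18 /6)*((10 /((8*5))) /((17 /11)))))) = 442 /11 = 40.18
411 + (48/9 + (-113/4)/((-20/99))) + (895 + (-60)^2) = 1212281/240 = 5051.17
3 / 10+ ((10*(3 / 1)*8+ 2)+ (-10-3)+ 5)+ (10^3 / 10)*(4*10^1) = 4234.30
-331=-331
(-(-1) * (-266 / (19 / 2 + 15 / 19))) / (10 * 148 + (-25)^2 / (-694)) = -7014952 / 401359545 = -0.02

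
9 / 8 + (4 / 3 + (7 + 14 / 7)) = 275 / 24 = 11.46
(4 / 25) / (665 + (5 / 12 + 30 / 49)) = 2352 / 9790625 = 0.00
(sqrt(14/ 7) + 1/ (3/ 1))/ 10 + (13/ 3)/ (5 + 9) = sqrt(2)/ 10 + 12/ 35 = 0.48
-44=-44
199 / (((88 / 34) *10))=3383 / 440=7.69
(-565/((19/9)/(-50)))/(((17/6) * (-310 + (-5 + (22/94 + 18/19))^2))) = -2134225350/133495951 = -15.99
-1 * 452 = -452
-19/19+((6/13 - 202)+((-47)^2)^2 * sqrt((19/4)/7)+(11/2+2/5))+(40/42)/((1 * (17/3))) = 4019462.57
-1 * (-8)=8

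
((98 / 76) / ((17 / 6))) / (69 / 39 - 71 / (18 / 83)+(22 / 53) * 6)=-1823094 / 1294405381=-0.00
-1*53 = -53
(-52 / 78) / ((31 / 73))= -146 / 93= -1.57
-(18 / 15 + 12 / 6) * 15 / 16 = -3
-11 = -11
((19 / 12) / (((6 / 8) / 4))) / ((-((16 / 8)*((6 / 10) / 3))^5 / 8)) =-59375 / 9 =-6597.22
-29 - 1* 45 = -74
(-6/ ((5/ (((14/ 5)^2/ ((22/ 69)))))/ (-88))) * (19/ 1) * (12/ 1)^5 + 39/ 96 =49105056302681/ 4000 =12276264075.67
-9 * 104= -936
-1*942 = -942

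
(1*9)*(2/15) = 6/5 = 1.20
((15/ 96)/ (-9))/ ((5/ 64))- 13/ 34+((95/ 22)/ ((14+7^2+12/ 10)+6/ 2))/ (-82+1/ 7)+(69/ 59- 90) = -54278920601/ 606903264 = -89.44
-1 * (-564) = 564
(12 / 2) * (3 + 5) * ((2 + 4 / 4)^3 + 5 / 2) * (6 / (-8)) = -1062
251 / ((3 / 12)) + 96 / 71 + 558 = 110998 / 71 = 1563.35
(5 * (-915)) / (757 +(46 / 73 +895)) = -111325 / 40214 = -2.77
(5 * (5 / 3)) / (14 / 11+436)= 55 / 2886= 0.02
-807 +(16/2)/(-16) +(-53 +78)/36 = -29045/36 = -806.81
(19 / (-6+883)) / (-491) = -19 / 430607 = -0.00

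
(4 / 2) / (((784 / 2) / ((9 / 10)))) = 0.00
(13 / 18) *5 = 65 / 18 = 3.61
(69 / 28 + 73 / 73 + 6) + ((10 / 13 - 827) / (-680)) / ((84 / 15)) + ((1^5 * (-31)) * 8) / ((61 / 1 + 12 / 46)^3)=1340468695931805 / 138475605029216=9.68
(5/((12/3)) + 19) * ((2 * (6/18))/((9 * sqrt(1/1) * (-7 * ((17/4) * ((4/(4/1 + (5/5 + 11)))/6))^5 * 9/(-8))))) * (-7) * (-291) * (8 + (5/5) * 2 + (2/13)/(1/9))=468219617869824/18458141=25366564.16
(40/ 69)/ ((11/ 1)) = 40/ 759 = 0.05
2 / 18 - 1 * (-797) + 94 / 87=208328 / 261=798.19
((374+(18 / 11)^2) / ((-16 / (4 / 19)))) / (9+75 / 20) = -45578 / 117249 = -0.39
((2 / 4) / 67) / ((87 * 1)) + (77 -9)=792745 / 11658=68.00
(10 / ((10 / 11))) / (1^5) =11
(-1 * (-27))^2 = 729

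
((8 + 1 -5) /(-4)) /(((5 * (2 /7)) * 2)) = -7 /20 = -0.35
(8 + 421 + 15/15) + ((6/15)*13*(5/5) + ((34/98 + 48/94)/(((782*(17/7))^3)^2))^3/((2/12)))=18998731672433728256487164020512627380881671558639623598699242138785763592755226409/43655173879673088824648814385369088650922958544668252754364063739296331626577920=435.20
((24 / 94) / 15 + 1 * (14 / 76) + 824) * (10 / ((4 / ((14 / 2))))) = 51520819 / 3572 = 14423.52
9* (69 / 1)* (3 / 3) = 621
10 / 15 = 2 / 3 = 0.67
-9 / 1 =-9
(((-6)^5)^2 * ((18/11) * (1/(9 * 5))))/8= 15116544/55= 274846.25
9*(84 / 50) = 378 / 25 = 15.12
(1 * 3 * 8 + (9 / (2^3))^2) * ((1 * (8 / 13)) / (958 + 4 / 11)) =0.02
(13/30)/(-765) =-13/22950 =-0.00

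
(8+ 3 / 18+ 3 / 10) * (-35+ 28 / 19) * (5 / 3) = -80899 / 171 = -473.09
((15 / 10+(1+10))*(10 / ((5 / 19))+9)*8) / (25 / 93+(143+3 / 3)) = 437100 / 13417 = 32.58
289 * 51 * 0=0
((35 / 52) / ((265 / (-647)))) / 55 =-4529 / 151580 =-0.03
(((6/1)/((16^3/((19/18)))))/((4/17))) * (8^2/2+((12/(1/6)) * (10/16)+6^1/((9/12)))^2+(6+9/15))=18.71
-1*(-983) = 983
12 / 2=6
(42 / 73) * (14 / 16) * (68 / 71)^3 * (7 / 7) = 11555376 / 26127503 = 0.44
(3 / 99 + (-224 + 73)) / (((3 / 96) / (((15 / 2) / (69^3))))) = -0.11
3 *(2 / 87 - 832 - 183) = -88303 / 29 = -3044.93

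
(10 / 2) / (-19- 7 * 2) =-5 / 33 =-0.15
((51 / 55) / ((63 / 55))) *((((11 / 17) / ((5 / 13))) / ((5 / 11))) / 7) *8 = 12584 / 3675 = 3.42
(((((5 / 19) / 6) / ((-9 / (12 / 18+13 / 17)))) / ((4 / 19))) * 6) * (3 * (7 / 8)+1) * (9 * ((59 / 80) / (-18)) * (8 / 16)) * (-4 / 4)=-124903 / 940032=-0.13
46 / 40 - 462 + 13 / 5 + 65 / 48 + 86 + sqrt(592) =-17803 / 48 + 4 * sqrt(37) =-346.56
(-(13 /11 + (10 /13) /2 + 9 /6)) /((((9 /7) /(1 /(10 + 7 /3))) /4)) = -12278 /15873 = -0.77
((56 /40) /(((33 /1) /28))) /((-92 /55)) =-49 /69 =-0.71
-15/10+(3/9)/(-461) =-4151/2766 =-1.50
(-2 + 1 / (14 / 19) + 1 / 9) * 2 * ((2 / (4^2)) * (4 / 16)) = -67 / 2016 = -0.03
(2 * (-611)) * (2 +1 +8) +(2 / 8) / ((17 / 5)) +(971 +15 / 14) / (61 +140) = -1285607051 / 95676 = -13437.09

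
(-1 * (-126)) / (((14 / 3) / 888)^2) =31936032 / 7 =4562290.29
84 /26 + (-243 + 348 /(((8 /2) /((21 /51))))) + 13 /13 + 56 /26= -44375 /221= -200.79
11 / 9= 1.22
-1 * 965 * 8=-7720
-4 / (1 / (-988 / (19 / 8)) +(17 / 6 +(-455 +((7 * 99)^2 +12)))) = -4992 / 598801421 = -0.00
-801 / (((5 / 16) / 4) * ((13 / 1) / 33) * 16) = -105732 / 65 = -1626.65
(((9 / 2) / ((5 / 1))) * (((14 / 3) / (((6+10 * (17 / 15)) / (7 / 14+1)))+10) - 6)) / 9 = 229 / 520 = 0.44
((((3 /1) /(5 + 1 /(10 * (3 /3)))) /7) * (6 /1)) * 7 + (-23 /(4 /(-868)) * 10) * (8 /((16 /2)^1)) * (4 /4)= 848530 /17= 49913.53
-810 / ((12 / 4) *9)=-30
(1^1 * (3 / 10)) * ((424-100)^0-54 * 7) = -1131 / 10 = -113.10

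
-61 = -61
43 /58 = 0.74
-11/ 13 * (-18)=198/ 13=15.23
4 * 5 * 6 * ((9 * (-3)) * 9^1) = -29160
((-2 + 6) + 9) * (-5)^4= 8125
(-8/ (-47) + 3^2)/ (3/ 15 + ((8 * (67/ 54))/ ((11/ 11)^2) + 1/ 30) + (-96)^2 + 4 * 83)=116370/ 121293041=0.00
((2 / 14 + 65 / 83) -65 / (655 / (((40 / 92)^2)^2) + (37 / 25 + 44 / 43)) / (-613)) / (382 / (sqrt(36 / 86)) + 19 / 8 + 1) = -1010769494089050288 / 112739986377090014321687 + 19067355394667516544*sqrt(86) / 112739986377090014321687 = 0.00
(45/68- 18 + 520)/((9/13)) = 444353/612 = 726.07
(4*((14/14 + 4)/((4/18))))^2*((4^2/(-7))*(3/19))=-388800/133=-2923.31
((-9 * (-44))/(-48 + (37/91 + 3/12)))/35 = -20592/86165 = -0.24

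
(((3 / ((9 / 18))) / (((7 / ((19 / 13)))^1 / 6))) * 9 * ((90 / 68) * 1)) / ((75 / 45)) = 83106 / 1547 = 53.72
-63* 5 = -315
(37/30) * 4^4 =4736/15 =315.73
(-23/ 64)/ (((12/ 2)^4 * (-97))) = 23/ 8045568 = 0.00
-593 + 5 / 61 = -36168 / 61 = -592.92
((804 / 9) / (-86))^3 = -2406104 / 2146689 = -1.12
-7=-7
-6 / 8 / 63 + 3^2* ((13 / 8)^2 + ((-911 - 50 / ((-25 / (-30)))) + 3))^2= 721439286797 / 86016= 8387268.49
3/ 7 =0.43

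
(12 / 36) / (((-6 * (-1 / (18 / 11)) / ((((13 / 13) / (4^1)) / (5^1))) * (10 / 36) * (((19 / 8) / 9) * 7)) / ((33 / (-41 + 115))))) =0.00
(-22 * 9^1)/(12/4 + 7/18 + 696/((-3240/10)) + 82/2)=-10692/2281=-4.69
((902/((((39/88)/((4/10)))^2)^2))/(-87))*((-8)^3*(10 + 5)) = 443125935898624/8386223625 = 52839.75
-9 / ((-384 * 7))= 0.00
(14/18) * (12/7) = 4/3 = 1.33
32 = 32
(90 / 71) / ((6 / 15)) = 225 / 71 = 3.17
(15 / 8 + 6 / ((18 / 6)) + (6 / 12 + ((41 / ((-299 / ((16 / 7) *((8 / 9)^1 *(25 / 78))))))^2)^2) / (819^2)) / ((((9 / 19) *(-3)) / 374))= -1019.84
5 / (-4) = -5 / 4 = -1.25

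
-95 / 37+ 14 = 423 / 37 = 11.43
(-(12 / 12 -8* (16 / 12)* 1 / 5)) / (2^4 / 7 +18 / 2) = 119 / 1185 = 0.10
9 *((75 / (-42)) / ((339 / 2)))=-75 / 791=-0.09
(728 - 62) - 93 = 573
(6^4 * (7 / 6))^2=2286144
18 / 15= 6 / 5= 1.20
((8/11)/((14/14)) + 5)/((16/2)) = 63/88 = 0.72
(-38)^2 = 1444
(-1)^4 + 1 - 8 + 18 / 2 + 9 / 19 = 3.47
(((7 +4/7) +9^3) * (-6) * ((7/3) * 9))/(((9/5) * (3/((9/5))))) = -30936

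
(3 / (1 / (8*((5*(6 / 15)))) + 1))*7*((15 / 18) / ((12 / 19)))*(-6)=-156.47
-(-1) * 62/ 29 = 62/ 29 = 2.14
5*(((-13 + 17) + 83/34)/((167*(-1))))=-1095/5678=-0.19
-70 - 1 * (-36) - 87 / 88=-3079 / 88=-34.99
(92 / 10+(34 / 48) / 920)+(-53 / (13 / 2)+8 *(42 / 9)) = 3672223 / 95680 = 38.38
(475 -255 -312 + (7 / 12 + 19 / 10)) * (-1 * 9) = 16113 / 20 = 805.65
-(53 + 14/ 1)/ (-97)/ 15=67/ 1455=0.05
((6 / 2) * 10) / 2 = 15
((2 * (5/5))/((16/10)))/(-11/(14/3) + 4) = 35/46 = 0.76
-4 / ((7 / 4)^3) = -0.75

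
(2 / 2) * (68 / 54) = 34 / 27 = 1.26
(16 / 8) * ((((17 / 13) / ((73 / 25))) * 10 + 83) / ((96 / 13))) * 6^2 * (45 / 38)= 11207295 / 11096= 1010.03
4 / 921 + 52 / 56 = 0.93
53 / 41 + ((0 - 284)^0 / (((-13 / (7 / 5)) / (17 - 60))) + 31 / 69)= 1171849 / 183885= 6.37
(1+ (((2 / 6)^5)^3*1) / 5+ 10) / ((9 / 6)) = 1578379772 / 215233605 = 7.33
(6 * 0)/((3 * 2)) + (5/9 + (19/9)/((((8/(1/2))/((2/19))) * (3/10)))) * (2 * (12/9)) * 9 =14.44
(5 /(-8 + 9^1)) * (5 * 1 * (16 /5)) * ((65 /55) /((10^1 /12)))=1248 /11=113.45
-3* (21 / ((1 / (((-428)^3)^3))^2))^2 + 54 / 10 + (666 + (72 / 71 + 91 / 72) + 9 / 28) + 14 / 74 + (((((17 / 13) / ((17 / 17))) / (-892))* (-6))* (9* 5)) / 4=-684879807414053234840222642840853406727587883133882674221630096560022715306370418032053891248257095735590123 / 9595747980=-71373259160361278562906010000000000000000000000000000000000000000000000000000000000000000000000000.00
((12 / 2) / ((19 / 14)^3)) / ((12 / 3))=4116 / 6859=0.60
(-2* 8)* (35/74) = -280/37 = -7.57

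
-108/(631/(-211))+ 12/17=394968/10727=36.82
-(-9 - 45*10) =459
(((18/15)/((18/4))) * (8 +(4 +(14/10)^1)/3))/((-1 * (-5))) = 196/375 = 0.52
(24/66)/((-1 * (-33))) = 4/363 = 0.01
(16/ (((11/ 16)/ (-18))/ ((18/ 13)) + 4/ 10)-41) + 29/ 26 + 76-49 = 7548965/ 250978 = 30.08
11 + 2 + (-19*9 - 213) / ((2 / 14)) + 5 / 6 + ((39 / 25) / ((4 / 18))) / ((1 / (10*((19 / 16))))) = -621793 / 240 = -2590.80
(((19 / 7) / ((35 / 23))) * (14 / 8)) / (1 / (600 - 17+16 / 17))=4338099 / 2380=1822.73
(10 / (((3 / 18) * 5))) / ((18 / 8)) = 16 / 3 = 5.33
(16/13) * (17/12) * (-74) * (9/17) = -888/13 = -68.31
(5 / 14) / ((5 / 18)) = 9 / 7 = 1.29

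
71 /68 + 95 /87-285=-1673423 /5916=-282.86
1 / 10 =0.10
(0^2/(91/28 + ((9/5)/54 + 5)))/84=0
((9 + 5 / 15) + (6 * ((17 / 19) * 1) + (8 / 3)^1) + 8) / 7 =482 / 133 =3.62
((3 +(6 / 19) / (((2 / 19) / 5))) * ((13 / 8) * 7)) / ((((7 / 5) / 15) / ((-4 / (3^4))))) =-325 / 3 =-108.33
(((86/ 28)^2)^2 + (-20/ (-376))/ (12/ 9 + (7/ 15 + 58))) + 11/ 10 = 243193683529/ 2699300240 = 90.10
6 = 6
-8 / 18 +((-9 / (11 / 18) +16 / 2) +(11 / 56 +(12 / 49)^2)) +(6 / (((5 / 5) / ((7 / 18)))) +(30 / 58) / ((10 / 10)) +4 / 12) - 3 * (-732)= 120895212211 / 55146168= 2192.27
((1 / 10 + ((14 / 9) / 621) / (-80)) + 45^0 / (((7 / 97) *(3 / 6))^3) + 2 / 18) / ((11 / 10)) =19351.86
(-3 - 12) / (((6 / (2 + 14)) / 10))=-400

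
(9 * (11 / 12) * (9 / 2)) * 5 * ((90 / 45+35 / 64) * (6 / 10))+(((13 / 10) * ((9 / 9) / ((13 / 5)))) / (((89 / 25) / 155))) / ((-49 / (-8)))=641297113 / 2232832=287.21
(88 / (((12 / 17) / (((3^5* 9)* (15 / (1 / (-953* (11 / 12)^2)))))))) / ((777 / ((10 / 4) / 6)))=-14555383425 / 8288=-1756199.74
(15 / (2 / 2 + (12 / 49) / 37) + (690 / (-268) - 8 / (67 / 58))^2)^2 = 23568697441 / 2131600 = 11056.81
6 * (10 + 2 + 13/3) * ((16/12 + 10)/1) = 3332/3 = 1110.67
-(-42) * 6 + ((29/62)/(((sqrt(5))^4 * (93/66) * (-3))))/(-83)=1507521019/5982225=252.00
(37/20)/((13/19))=703/260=2.70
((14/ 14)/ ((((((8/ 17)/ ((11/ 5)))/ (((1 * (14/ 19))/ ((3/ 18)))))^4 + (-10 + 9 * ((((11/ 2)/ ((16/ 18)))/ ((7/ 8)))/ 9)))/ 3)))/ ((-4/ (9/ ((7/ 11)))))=10090252039070511/ 2785855619495966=3.62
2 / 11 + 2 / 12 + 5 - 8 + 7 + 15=1277 / 66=19.35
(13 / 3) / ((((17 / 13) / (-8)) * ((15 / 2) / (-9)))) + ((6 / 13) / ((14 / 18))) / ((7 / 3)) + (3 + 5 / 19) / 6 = 100642921 / 3086265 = 32.61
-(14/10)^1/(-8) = 7/40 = 0.18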